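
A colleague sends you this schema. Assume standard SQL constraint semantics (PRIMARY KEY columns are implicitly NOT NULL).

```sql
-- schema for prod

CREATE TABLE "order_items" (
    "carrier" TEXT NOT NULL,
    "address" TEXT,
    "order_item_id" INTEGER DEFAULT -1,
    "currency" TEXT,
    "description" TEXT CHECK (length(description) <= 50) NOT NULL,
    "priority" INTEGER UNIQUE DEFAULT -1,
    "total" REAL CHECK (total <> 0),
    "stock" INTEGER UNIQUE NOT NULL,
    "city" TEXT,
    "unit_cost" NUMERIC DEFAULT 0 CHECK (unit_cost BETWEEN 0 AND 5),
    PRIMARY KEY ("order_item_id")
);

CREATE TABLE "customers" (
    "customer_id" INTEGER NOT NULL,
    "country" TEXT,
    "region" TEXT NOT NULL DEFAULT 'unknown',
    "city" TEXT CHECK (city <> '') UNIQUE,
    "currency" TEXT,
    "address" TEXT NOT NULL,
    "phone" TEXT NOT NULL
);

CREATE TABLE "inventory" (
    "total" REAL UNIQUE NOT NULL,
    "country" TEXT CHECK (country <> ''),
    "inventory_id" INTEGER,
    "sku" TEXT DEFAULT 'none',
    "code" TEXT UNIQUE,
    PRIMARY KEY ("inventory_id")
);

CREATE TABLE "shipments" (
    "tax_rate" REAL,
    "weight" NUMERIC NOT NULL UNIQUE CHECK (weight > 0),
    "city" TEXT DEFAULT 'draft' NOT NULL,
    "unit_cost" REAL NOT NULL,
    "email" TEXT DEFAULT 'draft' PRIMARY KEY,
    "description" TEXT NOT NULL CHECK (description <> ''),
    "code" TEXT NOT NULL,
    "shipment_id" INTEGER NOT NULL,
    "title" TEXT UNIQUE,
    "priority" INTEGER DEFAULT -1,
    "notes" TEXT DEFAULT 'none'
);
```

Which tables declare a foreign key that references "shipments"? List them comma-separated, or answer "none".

none

No REFERENCES clause anywhere in the schema names shipments.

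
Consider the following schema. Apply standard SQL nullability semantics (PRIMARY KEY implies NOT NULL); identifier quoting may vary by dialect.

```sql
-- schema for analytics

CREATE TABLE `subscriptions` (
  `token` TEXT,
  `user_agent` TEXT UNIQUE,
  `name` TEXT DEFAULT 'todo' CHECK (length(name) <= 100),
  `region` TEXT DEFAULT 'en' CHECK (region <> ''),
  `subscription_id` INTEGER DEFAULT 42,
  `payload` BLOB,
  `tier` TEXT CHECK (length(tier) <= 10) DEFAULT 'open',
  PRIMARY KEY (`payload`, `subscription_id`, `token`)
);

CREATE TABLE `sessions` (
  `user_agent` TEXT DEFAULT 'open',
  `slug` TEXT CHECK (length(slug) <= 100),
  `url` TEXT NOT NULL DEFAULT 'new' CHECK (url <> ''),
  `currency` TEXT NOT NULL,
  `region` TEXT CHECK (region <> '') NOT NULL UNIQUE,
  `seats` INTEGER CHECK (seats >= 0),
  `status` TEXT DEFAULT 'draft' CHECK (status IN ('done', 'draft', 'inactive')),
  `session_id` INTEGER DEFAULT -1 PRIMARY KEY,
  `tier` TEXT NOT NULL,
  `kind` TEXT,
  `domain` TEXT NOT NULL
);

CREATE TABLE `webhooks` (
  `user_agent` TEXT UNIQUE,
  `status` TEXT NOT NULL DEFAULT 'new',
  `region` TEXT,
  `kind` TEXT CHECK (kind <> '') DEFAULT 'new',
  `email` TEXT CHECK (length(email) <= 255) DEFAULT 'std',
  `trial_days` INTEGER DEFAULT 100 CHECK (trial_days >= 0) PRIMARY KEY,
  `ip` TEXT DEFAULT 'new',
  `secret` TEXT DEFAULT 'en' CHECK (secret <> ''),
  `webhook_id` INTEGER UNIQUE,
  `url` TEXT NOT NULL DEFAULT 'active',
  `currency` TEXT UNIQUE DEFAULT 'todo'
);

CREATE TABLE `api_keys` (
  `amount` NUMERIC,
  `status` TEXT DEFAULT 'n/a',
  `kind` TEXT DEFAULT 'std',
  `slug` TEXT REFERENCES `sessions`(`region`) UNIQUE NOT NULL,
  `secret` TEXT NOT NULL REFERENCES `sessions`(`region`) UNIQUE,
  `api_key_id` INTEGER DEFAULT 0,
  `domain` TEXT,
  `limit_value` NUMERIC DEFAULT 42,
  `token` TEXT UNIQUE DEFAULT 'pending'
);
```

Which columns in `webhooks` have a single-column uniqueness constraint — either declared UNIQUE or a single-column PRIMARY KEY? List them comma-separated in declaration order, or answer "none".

- user_agent: declared UNIQUE → unique.
- status: no UNIQUE or single-column PK constraint.
- region: no UNIQUE or single-column PK constraint.
- kind: no UNIQUE or single-column PK constraint.
- email: no UNIQUE or single-column PK constraint.
- trial_days: single-column PRIMARY KEY → unique.
- ip: no UNIQUE or single-column PK constraint.
- secret: no UNIQUE or single-column PK constraint.
- webhook_id: declared UNIQUE → unique.
- url: no UNIQUE or single-column PK constraint.
- currency: declared UNIQUE → unique.

user_agent, trial_days, webhook_id, currency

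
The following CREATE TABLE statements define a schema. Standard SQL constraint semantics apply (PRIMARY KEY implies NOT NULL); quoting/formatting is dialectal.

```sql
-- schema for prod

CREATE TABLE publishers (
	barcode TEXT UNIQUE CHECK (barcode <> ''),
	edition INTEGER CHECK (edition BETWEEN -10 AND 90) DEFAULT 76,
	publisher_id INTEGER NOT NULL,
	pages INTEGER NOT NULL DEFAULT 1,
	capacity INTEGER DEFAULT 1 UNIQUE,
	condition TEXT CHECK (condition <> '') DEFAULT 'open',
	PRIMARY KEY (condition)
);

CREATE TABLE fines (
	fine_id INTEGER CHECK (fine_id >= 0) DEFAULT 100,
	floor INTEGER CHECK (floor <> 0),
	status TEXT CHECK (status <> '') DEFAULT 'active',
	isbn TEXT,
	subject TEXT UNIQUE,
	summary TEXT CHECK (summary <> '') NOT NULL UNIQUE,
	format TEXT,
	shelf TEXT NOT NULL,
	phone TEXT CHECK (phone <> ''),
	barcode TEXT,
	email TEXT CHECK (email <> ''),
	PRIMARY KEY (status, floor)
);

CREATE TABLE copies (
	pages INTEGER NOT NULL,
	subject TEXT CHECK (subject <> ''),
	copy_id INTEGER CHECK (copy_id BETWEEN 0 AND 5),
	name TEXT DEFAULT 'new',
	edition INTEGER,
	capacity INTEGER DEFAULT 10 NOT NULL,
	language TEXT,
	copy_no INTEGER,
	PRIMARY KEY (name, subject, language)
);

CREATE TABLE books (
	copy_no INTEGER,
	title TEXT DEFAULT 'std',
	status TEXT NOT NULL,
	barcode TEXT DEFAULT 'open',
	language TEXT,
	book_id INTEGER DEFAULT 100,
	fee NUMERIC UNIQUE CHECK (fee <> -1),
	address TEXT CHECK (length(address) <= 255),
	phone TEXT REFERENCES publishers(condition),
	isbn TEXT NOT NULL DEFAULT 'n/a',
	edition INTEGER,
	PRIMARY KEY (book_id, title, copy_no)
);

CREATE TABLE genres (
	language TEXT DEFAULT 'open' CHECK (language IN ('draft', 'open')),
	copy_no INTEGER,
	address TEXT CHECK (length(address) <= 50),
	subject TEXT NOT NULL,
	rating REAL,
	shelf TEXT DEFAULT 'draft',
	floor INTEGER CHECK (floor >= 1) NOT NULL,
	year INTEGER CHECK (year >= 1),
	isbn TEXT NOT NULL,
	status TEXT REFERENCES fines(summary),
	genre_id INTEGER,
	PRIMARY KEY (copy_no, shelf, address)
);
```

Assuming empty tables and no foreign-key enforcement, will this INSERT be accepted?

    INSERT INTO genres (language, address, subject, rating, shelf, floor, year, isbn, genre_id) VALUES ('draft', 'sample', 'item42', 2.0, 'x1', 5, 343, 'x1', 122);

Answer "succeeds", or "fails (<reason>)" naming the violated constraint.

fails (NOT NULL on copy_no)

copy_no is omitted from the column list and has no DEFAULT, so it would receive NULL.
But copy_no is part of the PRIMARY KEY (implied NOT NULL).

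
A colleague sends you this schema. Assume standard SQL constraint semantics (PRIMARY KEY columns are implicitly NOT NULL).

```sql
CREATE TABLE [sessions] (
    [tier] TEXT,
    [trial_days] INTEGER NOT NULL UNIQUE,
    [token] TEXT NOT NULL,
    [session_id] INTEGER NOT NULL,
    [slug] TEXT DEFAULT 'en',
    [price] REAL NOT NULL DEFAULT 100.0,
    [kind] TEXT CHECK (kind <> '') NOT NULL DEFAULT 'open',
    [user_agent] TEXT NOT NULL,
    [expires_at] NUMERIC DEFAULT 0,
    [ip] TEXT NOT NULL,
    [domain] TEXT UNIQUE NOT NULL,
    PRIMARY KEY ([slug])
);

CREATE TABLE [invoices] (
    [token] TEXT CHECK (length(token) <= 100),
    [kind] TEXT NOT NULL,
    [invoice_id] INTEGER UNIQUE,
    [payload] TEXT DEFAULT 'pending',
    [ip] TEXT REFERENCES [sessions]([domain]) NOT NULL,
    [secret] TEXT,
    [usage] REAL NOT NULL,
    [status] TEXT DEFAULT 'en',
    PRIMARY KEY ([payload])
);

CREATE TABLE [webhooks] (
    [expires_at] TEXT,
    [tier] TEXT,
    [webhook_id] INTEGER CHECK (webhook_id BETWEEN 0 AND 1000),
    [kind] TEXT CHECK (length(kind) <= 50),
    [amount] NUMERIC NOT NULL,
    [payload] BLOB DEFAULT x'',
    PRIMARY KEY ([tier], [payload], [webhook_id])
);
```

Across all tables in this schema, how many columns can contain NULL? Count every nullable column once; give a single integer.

sessions: 2 nullable (tier, expires_at — PK (slug) and explicit NOT NULL columns excluded).
invoices: 4 nullable (token, invoice_id, secret, status — PK (payload) and explicit NOT NULL columns excluded).
webhooks: 2 nullable (expires_at, kind — PK (tier, payload, webhook_id) and explicit NOT NULL columns excluded).
Total: 2 + 4 + 2 = 8.

8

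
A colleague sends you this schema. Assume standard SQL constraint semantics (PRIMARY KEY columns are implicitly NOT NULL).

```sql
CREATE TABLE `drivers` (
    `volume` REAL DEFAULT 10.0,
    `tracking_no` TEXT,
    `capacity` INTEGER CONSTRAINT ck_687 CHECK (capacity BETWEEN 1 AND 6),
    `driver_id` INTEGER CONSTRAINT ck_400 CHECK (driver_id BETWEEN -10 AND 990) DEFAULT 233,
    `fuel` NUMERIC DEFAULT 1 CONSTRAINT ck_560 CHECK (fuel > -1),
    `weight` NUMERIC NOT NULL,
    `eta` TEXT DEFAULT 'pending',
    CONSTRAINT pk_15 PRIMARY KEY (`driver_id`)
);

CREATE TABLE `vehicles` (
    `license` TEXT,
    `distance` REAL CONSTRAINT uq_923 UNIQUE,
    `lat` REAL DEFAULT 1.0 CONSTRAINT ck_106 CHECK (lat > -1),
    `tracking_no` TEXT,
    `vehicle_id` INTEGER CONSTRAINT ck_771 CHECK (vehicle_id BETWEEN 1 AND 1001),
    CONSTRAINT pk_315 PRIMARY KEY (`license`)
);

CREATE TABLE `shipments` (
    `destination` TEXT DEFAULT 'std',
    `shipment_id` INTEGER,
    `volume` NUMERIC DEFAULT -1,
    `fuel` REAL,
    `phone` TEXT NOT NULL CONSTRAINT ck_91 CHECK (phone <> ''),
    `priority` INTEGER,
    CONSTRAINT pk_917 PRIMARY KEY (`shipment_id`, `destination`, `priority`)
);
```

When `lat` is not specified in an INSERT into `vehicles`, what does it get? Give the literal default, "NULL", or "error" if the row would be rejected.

1.0

lat has an explicit DEFAULT 1.0.
When the column is omitted from an INSERT, that default is used.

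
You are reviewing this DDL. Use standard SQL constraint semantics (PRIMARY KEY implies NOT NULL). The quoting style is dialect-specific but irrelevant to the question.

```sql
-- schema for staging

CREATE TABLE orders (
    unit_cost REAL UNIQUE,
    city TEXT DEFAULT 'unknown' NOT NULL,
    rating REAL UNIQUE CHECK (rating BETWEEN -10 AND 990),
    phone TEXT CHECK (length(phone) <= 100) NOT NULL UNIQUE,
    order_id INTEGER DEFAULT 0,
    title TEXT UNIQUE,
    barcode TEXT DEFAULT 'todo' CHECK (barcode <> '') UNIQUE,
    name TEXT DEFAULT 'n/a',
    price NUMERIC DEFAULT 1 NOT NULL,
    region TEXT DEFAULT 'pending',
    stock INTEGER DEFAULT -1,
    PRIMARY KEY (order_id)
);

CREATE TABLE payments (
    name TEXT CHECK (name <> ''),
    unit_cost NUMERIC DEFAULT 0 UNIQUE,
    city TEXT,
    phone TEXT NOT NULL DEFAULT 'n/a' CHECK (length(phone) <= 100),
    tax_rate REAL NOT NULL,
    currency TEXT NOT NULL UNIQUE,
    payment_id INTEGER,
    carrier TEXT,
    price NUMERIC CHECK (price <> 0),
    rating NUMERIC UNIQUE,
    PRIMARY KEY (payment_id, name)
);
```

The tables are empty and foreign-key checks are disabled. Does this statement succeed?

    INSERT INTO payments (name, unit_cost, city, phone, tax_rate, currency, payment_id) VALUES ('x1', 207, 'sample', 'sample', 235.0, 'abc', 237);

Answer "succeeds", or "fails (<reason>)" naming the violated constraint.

succeeds

NOT NULL columns: currency is supplied; name is supplied; payment_id is supplied; phone is supplied; tax_rate is supplied.
CHECK constraints: 'x1' satisfies (name <> ''); 'sample' satisfies (length(phone) <= 100).
No constraint is violated.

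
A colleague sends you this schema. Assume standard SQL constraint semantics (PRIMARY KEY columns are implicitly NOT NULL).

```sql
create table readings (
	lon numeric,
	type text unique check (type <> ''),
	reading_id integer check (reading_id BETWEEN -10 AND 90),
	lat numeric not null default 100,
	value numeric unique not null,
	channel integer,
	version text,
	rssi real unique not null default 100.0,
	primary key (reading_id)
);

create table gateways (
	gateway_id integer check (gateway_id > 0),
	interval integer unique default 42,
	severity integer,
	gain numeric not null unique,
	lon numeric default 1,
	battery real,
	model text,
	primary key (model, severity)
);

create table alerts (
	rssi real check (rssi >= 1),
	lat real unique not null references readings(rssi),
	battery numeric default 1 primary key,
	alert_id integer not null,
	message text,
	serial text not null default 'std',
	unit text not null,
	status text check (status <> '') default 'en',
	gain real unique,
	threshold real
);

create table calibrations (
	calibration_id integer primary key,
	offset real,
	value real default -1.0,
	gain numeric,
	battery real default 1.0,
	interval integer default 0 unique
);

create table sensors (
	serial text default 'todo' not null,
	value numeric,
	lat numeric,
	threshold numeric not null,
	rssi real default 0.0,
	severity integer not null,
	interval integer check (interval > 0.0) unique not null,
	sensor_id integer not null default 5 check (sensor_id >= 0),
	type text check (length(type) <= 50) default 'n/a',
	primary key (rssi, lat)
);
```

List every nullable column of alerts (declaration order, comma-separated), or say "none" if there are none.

rssi, message, status, gain, threshold

- rssi: CHECK does not forbid NULL (a CHECK constraint passes when its expression is NULL) → nullable.
- lat: declared NOT NULL → not nullable.
- battery: part of the PRIMARY KEY, which implies NOT NULL → not nullable.
- alert_id: declared NOT NULL → not nullable.
- message: no NOT NULL constraint applies → nullable.
- serial: declared NOT NULL → not nullable.
- unit: declared NOT NULL → not nullable.
- status: CHECK does not forbid NULL (a CHECK constraint passes when its expression is NULL) → nullable.
- gain: UNIQUE does not imply NOT NULL → nullable.
- threshold: no NOT NULL constraint applies → nullable.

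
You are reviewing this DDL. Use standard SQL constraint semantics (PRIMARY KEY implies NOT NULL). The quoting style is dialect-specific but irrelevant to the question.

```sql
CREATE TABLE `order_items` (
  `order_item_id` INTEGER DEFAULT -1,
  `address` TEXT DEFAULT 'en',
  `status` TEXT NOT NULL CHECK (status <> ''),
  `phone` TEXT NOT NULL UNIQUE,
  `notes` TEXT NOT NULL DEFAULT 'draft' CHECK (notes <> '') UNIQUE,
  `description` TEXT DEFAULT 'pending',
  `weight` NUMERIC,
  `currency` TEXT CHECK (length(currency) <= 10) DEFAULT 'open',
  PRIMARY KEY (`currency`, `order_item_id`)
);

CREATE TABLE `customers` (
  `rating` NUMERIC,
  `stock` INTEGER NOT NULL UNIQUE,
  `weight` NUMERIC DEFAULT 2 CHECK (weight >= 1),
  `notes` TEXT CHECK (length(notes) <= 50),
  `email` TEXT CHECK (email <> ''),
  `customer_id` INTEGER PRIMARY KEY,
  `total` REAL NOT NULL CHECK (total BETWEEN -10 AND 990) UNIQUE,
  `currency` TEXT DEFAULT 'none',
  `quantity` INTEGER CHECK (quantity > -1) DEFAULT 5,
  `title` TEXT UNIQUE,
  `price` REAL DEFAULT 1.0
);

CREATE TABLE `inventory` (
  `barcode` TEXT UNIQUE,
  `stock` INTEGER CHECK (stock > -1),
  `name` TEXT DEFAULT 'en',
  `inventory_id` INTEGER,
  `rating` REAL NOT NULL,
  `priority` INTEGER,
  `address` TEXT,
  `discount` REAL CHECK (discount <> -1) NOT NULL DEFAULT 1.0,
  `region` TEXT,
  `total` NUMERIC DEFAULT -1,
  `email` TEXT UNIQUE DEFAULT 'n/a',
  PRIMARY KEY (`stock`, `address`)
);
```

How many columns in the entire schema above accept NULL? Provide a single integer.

18

order_items: 3 nullable (address, description, weight — PK (currency, order_item_id) and explicit NOT NULL columns excluded).
customers: 8 nullable (rating, weight, notes, email, currency, quantity, title, price — PK (customer_id) and explicit NOT NULL columns excluded).
inventory: 7 nullable (barcode, name, inventory_id, priority, region, total, email — PK (stock, address) and explicit NOT NULL columns excluded).
Total: 3 + 8 + 7 = 18.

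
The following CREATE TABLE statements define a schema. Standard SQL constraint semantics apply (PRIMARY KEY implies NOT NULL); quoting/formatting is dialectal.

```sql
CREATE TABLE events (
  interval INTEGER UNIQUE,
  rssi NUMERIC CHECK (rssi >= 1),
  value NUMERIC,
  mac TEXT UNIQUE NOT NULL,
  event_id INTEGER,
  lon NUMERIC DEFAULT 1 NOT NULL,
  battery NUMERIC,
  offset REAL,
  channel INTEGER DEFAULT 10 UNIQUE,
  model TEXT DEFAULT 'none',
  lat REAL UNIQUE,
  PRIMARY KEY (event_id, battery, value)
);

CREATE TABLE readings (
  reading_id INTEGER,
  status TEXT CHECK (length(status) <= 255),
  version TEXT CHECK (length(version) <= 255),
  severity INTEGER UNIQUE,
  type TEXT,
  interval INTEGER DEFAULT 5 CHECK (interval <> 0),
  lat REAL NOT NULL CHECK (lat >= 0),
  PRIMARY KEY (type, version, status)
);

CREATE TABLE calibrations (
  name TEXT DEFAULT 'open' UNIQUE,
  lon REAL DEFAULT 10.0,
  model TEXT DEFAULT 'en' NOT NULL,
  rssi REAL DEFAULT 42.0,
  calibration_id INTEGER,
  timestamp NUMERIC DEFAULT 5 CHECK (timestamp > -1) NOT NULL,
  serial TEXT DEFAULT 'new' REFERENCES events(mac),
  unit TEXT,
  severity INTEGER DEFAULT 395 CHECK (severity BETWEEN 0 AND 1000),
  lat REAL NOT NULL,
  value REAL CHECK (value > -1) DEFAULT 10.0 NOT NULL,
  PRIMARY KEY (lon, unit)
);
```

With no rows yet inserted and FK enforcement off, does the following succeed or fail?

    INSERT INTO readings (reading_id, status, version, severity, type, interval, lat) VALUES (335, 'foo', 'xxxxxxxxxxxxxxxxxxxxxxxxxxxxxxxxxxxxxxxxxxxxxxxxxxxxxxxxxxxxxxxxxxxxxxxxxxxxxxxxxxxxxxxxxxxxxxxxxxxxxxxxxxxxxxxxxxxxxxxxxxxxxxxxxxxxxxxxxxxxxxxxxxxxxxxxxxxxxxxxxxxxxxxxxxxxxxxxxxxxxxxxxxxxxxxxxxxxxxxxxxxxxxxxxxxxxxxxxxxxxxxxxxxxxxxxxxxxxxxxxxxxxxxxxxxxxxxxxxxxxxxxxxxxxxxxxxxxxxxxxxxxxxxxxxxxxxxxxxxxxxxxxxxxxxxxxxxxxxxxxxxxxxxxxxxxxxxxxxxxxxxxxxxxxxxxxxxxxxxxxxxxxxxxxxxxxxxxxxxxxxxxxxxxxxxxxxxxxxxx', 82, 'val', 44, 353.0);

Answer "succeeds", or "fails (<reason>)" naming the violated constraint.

fails (CHECK on version)

The value 'xxxxxxxxxxxxxxxxxxxxxxxxxxxxxxxxxxxxxxxxxxxxxxxxxxxxxxxxxxxxxxxxxxxxxxxxxxxxxxxxxxxxxxxxxxxxxxxxxxxxxxxxxxxxxxxxxxxxxxxxxxxxxxxxxxxxxxxxxxxxxxxxxxxxxxxxxxxxxxxxxxxxxxxxxxxxxxxxxxxxxxxxxxxxxxxxxxxxxxxxxxxxxxxxxxxxxxxxxxxxxxxxxxxxxxxxxxxxxxxxxxxxxxxxxxxxxxxxxxxxxxxxxxxxxxxxxxxxxxxxxxxxxxxxxxxxxxxxxxxxxxxxxxxxxxxxxxxxxxxxxxxxxxxxxxxxxxxxxxxxxxxxxxxxxxxxxxxxxxxxxxxxxxxxxxxxxxxxxxxxxxxxxxxxxxxxxxxxxxxx' for version violates CHECK (length(version) <= 255).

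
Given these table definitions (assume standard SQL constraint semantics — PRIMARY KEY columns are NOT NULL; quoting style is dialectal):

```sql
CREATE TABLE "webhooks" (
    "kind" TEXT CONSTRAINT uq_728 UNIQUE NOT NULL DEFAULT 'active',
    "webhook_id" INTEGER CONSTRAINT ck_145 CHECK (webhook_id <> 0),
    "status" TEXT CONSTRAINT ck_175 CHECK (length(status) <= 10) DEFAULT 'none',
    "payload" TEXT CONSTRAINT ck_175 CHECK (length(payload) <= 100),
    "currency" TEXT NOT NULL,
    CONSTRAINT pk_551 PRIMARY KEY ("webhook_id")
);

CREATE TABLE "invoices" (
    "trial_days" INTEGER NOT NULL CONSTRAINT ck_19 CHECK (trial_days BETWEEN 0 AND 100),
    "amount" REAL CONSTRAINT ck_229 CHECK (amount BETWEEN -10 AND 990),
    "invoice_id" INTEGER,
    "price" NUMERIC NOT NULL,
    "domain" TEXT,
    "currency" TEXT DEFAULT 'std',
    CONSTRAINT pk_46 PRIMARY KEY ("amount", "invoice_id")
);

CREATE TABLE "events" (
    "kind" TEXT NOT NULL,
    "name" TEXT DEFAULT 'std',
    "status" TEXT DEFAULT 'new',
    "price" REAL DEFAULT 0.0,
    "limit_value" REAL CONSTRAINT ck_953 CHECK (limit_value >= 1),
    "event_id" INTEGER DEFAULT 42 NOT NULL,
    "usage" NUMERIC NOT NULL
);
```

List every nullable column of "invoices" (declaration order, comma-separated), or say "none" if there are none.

domain, currency

- trial_days: declared NOT NULL → not nullable.
- amount: part of the PRIMARY KEY, which implies NOT NULL → not nullable.
- invoice_id: part of the PRIMARY KEY, which implies NOT NULL → not nullable.
- price: declared NOT NULL → not nullable.
- domain: no NOT NULL constraint applies → nullable.
- currency: DEFAULT only fills an omitted column; an explicit NULL is still allowed → nullable.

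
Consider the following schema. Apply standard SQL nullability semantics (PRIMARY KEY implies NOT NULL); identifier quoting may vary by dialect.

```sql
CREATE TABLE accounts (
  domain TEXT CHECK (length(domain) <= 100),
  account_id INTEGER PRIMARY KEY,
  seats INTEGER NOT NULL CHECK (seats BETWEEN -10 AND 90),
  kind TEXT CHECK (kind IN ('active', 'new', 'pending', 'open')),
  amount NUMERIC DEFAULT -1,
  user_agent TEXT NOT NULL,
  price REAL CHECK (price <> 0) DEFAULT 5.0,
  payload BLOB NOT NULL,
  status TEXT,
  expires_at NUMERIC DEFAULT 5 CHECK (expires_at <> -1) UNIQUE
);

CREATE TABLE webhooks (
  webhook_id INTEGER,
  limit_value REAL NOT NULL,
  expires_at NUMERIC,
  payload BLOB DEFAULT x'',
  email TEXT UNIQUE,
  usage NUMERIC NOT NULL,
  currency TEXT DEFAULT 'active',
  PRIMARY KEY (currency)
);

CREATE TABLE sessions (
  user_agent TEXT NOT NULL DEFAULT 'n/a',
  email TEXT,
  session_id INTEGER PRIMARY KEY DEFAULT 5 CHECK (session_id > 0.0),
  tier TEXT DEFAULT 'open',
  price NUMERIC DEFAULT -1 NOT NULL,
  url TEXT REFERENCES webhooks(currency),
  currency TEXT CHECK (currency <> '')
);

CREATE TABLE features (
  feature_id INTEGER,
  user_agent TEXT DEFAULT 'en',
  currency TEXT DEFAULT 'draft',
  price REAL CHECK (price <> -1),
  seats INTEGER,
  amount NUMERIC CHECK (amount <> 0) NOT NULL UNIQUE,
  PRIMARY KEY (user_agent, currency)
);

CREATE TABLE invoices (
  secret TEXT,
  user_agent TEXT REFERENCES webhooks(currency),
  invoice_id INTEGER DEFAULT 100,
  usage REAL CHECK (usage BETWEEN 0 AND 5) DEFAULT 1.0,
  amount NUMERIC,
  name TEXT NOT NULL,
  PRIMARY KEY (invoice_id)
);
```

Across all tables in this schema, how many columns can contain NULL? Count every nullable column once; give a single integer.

21

accounts: 6 nullable (domain, kind, amount, price, status, expires_at — PK (account_id) and explicit NOT NULL columns excluded).
webhooks: 4 nullable (webhook_id, expires_at, payload, email — PK (currency) and explicit NOT NULL columns excluded).
sessions: 4 nullable (email, tier, url, currency — PK (session_id) and explicit NOT NULL columns excluded).
features: 3 nullable (feature_id, price, seats — PK (user_agent, currency) and explicit NOT NULL columns excluded).
invoices: 4 nullable (secret, user_agent, usage, amount — PK (invoice_id) and explicit NOT NULL columns excluded).
Total: 6 + 4 + 4 + 3 + 4 = 21.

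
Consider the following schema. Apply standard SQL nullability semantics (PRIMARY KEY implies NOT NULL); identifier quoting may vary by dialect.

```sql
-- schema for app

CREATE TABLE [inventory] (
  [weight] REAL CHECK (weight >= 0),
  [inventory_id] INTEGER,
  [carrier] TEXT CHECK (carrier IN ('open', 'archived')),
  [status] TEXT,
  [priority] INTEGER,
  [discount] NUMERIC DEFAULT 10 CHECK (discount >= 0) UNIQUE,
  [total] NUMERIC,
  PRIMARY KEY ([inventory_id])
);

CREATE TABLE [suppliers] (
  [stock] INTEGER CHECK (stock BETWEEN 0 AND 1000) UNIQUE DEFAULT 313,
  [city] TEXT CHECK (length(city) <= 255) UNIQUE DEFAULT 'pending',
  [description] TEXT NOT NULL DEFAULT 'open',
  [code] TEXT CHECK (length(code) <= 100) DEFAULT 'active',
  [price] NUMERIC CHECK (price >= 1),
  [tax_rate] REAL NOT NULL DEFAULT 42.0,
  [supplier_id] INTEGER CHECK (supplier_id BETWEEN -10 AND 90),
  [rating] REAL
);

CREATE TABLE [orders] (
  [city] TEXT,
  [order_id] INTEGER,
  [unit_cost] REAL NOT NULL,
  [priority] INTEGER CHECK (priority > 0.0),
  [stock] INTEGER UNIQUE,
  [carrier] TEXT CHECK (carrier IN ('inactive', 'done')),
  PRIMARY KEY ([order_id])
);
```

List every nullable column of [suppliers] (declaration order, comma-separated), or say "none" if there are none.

- stock: CHECK does not forbid NULL (a CHECK constraint passes when its expression is NULL) → nullable.
- city: CHECK does not forbid NULL (a CHECK constraint passes when its expression is NULL) → nullable.
- description: declared NOT NULL → not nullable.
- code: CHECK does not forbid NULL (a CHECK constraint passes when its expression is NULL) → nullable.
- price: CHECK does not forbid NULL (a CHECK constraint passes when its expression is NULL) → nullable.
- tax_rate: declared NOT NULL → not nullable.
- supplier_id: CHECK does not forbid NULL (a CHECK constraint passes when its expression is NULL) → nullable.
- rating: no NOT NULL constraint applies → nullable.

stock, city, code, price, supplier_id, rating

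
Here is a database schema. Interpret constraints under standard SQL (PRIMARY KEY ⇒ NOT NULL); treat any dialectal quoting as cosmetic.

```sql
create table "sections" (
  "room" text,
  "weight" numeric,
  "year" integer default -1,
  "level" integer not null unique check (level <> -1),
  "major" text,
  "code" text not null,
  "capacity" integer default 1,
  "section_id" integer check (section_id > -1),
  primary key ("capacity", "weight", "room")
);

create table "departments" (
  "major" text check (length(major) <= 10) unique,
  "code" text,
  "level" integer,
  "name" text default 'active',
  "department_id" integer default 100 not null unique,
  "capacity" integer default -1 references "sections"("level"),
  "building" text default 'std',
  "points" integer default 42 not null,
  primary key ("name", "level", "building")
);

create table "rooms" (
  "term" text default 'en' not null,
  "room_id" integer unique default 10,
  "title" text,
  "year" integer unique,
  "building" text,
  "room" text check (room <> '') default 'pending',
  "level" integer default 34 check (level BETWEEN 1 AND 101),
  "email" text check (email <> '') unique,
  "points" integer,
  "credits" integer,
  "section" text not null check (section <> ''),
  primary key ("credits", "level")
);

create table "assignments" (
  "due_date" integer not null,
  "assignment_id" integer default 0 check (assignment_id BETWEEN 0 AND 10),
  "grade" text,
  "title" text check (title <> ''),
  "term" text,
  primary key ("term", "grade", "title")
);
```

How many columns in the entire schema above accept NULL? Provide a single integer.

14

sections: 3 nullable (year, major, section_id — PK (capacity, weight, room) and explicit NOT NULL columns excluded).
departments: 3 nullable (major, code, capacity — PK (name, level, building) and explicit NOT NULL columns excluded).
rooms: 7 nullable (room_id, title, year, building, room, email, points — PK (credits, level) and explicit NOT NULL columns excluded).
assignments: 1 nullable (assignment_id — PK (term, grade, title) and explicit NOT NULL columns excluded).
Total: 3 + 3 + 7 + 1 = 14.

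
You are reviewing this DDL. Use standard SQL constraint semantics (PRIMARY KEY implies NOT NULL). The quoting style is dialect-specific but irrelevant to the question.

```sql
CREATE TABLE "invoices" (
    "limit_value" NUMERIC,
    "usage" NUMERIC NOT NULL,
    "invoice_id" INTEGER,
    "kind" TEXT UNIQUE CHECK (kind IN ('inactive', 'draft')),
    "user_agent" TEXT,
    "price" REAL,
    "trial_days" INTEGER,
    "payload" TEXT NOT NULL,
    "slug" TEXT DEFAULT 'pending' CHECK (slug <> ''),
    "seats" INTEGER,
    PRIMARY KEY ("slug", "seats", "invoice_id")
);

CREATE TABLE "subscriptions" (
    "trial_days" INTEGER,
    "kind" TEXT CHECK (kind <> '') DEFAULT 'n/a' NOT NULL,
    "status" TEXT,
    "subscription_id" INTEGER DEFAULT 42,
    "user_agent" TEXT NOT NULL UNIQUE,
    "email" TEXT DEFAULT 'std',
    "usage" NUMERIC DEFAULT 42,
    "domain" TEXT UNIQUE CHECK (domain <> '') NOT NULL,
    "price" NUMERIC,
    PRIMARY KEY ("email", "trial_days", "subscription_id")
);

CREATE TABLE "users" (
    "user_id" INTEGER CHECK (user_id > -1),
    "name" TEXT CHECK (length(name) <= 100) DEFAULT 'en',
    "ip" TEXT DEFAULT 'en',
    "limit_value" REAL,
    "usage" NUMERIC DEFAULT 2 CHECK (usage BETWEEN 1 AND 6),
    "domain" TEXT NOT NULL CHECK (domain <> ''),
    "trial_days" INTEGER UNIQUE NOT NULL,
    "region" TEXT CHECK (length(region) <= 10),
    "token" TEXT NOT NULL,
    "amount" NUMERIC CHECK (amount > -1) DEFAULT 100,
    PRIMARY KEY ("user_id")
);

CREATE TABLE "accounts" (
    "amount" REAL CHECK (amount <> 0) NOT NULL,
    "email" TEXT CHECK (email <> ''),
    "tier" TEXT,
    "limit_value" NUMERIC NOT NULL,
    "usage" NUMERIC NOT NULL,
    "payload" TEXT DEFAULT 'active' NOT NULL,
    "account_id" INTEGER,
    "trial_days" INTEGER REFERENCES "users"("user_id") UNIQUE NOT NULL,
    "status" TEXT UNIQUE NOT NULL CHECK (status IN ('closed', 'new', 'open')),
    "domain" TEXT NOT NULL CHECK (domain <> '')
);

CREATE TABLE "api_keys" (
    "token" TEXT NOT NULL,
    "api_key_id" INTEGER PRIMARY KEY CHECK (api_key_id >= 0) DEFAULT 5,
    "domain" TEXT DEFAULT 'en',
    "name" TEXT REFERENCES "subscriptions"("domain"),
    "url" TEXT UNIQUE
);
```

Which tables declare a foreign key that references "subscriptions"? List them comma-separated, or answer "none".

- api_keys.name references subscriptions(domain).

api_keys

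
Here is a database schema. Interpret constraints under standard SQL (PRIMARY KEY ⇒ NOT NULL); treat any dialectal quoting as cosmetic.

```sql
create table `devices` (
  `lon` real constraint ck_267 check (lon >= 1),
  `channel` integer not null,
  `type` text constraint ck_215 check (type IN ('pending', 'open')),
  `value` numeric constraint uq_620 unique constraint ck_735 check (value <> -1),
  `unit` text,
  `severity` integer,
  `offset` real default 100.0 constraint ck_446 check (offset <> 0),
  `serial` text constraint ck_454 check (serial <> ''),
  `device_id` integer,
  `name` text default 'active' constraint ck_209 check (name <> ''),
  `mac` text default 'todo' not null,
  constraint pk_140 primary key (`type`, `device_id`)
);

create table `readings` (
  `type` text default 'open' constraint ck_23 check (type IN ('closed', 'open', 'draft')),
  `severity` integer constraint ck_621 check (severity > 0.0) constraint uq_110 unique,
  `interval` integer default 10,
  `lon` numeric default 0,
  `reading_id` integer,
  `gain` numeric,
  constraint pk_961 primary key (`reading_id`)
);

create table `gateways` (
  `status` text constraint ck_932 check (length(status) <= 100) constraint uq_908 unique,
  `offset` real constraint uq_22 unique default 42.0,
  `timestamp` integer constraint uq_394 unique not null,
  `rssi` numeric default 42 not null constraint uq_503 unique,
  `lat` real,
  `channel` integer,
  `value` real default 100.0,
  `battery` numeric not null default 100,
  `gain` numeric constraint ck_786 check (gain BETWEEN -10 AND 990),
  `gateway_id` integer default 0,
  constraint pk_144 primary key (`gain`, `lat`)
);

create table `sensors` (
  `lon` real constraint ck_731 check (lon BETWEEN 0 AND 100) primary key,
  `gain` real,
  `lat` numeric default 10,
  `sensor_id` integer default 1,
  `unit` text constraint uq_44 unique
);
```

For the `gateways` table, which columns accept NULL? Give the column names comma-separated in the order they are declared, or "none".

- status: CHECK does not forbid NULL (a CHECK constraint passes when its expression is NULL) → nullable.
- offset: UNIQUE does not imply NOT NULL → nullable.
- timestamp: declared NOT NULL → not nullable.
- rssi: declared NOT NULL → not nullable.
- lat: part of the PRIMARY KEY, which implies NOT NULL → not nullable.
- channel: no NOT NULL constraint applies → nullable.
- value: DEFAULT only fills an omitted column; an explicit NULL is still allowed → nullable.
- battery: declared NOT NULL → not nullable.
- gain: part of the PRIMARY KEY, which implies NOT NULL → not nullable.
- gateway_id: DEFAULT only fills an omitted column; an explicit NULL is still allowed → nullable.

status, offset, channel, value, gateway_id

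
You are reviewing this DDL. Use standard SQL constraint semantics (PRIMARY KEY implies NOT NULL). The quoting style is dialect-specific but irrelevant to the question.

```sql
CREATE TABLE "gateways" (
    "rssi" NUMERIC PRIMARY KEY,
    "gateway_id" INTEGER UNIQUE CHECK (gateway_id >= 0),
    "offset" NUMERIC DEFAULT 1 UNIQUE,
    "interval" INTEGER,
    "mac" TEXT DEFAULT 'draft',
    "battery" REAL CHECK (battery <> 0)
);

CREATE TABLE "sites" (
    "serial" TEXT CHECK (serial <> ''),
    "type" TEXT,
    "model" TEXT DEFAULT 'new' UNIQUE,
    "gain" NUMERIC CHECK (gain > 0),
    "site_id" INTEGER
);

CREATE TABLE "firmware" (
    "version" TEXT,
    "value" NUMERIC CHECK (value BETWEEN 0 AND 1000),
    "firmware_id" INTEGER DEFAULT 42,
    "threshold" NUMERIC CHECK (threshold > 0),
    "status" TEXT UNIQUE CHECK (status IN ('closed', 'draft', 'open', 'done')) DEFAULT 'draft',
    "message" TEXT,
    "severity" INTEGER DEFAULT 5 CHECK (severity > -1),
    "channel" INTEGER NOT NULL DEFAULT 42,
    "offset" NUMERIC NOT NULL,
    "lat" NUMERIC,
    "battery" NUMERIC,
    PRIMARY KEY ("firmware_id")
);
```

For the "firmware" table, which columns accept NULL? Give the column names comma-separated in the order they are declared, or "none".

- version: no NOT NULL constraint applies → nullable.
- value: CHECK does not forbid NULL (a CHECK constraint passes when its expression is NULL) → nullable.
- firmware_id: part of the PRIMARY KEY, which implies NOT NULL → not nullable.
- threshold: CHECK does not forbid NULL (a CHECK constraint passes when its expression is NULL) → nullable.
- status: CHECK does not forbid NULL (a CHECK constraint passes when its expression is NULL) → nullable.
- message: no NOT NULL constraint applies → nullable.
- severity: CHECK does not forbid NULL (a CHECK constraint passes when its expression is NULL) → nullable.
- channel: declared NOT NULL → not nullable.
- offset: declared NOT NULL → not nullable.
- lat: no NOT NULL constraint applies → nullable.
- battery: no NOT NULL constraint applies → nullable.

version, value, threshold, status, message, severity, lat, battery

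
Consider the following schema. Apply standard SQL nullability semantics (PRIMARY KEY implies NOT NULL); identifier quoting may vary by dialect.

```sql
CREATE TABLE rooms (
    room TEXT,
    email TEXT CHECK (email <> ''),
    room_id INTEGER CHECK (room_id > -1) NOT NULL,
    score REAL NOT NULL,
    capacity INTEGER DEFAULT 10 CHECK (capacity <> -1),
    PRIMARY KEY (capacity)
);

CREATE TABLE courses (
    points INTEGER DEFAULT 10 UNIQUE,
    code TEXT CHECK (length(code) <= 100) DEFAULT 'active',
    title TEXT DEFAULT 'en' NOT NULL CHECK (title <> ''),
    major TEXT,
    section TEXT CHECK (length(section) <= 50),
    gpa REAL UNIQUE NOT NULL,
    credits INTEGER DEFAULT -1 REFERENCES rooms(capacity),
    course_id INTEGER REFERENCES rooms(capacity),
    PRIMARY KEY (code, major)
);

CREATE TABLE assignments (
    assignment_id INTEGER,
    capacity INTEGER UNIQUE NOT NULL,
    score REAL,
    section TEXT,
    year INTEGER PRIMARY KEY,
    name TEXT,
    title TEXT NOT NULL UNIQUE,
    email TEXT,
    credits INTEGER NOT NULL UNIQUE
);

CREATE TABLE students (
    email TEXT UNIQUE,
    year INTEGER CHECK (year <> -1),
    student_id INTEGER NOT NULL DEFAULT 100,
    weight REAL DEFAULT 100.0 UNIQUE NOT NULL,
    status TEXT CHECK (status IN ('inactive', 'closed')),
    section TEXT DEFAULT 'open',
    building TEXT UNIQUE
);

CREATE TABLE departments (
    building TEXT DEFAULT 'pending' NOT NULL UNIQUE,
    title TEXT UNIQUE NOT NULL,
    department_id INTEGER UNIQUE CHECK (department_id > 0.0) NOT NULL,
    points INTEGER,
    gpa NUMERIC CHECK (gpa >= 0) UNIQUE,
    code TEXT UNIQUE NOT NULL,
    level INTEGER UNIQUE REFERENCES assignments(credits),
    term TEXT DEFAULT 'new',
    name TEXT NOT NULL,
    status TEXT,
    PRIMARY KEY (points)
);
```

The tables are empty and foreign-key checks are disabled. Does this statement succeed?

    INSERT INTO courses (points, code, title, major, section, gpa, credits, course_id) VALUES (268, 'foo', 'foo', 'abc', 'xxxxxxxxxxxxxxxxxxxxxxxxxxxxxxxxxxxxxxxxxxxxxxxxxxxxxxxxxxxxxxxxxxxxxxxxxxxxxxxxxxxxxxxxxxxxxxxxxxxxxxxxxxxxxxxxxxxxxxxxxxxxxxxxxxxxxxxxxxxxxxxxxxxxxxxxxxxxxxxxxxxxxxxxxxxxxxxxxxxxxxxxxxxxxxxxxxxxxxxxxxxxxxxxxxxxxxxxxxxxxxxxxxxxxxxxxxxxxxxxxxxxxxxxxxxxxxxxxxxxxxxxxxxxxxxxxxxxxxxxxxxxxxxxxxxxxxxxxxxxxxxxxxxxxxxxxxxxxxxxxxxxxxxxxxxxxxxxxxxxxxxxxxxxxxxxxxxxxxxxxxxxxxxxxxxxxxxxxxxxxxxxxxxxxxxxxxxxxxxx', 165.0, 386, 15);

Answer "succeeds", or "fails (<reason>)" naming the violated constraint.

fails (CHECK on section)

The value 'xxxxxxxxxxxxxxxxxxxxxxxxxxxxxxxxxxxxxxxxxxxxxxxxxxxxxxxxxxxxxxxxxxxxxxxxxxxxxxxxxxxxxxxxxxxxxxxxxxxxxxxxxxxxxxxxxxxxxxxxxxxxxxxxxxxxxxxxxxxxxxxxxxxxxxxxxxxxxxxxxxxxxxxxxxxxxxxxxxxxxxxxxxxxxxxxxxxxxxxxxxxxxxxxxxxxxxxxxxxxxxxxxxxxxxxxxxxxxxxxxxxxxxxxxxxxxxxxxxxxxxxxxxxxxxxxxxxxxxxxxxxxxxxxxxxxxxxxxxxxxxxxxxxxxxxxxxxxxxxxxxxxxxxxxxxxxxxxxxxxxxxxxxxxxxxxxxxxxxxxxxxxxxxxxxxxxxxxxxxxxxxxxxxxxxxxxxxxxxxx' for section violates CHECK (length(section) <= 50).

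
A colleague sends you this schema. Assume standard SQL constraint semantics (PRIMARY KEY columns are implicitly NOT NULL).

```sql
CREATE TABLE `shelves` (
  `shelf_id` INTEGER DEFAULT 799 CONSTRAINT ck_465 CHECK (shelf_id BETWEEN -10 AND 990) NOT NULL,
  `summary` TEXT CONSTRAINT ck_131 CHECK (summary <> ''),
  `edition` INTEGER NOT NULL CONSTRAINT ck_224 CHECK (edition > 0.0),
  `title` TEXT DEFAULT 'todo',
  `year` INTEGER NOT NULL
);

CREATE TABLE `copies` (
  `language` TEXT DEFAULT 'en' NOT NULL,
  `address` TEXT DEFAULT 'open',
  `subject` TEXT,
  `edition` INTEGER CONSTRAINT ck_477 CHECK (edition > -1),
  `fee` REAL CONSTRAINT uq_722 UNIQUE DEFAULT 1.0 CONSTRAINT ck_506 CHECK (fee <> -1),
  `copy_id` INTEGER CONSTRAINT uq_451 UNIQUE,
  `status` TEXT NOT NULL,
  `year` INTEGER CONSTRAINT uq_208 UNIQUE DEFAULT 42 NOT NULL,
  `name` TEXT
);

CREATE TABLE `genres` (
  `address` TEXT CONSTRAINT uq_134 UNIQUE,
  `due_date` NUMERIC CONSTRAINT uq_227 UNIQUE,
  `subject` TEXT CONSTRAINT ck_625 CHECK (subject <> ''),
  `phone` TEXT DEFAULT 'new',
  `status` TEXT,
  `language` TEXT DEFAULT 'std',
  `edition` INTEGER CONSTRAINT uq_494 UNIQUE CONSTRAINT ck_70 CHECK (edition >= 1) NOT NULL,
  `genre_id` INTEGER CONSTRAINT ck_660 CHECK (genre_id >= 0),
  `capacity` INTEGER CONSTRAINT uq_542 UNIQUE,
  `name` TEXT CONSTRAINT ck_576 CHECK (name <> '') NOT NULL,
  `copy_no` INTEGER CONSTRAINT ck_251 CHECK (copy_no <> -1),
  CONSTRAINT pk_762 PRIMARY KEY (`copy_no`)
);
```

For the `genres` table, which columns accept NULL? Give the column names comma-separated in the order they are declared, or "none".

address, due_date, subject, phone, status, language, genre_id, capacity

- address: UNIQUE does not imply NOT NULL → nullable.
- due_date: UNIQUE does not imply NOT NULL → nullable.
- subject: CHECK does not forbid NULL (a CHECK constraint passes when its expression is NULL) → nullable.
- phone: DEFAULT only fills an omitted column; an explicit NULL is still allowed → nullable.
- status: no NOT NULL constraint applies → nullable.
- language: DEFAULT only fills an omitted column; an explicit NULL is still allowed → nullable.
- edition: declared NOT NULL → not nullable.
- genre_id: CHECK does not forbid NULL (a CHECK constraint passes when its expression is NULL) → nullable.
- capacity: UNIQUE does not imply NOT NULL → nullable.
- name: declared NOT NULL → not nullable.
- copy_no: part of the PRIMARY KEY, which implies NOT NULL → not nullable.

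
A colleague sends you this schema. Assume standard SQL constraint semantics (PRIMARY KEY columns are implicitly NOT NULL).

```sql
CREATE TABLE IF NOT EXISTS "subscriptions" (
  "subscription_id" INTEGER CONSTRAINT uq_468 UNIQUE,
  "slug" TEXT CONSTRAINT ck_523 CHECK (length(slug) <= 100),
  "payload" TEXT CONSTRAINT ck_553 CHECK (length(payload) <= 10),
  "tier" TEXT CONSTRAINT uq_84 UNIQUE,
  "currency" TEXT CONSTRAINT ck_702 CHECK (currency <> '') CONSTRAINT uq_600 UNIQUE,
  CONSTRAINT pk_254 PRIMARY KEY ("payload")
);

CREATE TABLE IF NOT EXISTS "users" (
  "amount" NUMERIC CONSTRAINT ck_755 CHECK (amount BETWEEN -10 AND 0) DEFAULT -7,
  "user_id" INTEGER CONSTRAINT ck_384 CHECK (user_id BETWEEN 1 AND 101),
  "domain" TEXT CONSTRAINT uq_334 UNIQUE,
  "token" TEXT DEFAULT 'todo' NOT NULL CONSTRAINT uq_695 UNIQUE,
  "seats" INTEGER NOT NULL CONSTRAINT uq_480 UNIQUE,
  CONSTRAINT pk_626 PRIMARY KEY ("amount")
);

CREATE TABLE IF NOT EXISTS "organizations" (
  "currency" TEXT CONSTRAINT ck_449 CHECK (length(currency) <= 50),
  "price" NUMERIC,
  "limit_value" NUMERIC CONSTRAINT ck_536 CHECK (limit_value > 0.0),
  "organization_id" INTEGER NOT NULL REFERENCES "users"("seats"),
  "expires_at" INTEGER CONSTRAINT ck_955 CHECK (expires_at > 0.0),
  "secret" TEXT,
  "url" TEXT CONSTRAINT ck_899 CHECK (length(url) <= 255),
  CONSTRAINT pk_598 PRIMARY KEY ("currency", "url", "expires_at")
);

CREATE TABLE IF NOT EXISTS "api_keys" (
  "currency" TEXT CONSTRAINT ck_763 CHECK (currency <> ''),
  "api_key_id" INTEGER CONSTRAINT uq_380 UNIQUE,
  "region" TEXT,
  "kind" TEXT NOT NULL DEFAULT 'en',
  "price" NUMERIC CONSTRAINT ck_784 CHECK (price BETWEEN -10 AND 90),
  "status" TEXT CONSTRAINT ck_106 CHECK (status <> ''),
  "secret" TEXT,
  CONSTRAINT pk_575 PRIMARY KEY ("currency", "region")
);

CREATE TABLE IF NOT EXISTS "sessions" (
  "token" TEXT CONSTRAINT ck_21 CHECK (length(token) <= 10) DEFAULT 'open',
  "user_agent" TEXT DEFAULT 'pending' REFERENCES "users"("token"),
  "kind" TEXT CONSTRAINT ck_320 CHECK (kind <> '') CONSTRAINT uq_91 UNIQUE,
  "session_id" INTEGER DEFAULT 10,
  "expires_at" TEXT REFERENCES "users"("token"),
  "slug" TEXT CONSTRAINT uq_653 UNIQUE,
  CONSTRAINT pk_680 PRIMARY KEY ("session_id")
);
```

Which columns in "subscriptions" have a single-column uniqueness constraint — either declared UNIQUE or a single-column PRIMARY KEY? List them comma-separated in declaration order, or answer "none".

- subscription_id: declared UNIQUE → unique.
- slug: no UNIQUE or single-column PK constraint.
- payload: single-column PRIMARY KEY → unique.
- tier: declared UNIQUE → unique.
- currency: declared UNIQUE → unique.

subscription_id, payload, tier, currency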